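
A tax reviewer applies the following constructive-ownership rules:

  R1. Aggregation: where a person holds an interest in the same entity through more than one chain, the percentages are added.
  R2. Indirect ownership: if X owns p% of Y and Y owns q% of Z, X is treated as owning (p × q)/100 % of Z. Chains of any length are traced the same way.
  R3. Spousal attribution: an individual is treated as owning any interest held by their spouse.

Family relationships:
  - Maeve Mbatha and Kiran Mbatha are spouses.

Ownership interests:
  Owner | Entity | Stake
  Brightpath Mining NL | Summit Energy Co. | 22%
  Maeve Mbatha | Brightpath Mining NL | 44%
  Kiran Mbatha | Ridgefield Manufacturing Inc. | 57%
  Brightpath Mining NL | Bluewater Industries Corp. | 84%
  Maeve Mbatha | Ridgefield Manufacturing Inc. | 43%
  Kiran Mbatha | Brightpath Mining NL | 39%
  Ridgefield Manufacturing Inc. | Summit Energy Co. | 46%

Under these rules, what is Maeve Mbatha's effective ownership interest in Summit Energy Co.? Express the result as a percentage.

By spousal attribution (R3), Maeve Mbatha is treated as also owning Kiran Mbatha's interest in Ridgefield Manufacturing Inc, giving 43% + 57% = 100%.
By spousal attribution (R3), Maeve Mbatha is treated as also owning Kiran Mbatha's interest in Brightpath Mining NL, giving 44% + 39% = 83%.
Chain via Ridgefield Manufacturing Inc. (R2): 100% × 46% = 46% of Summit Energy Co.
Chain via Brightpath Mining NL (R2): 83% × 22% = 18.26% of Summit Energy Co.
Aggregating (R1): 46% + 18.26% = 64.26%.

64.26%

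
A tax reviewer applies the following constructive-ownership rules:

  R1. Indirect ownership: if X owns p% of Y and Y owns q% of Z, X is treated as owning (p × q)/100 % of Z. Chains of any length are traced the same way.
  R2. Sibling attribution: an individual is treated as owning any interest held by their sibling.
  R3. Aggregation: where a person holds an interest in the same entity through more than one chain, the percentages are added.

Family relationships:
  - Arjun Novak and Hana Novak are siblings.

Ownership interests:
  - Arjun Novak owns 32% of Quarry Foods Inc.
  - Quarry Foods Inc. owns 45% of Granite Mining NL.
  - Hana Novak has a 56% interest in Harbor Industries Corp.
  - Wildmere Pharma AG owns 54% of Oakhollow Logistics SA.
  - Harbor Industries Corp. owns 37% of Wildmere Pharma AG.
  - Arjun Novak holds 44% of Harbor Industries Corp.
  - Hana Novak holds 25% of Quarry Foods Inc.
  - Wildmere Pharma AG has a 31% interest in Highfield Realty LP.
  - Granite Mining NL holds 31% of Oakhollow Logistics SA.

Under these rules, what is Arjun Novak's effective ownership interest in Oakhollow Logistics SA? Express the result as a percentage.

By sibling attribution (R2), Arjun Novak is treated as also owning Hana Novak's interest in Quarry Foods Inc, giving 32% + 25% = 57%.
By sibling attribution (R2), Arjun Novak is treated as also owning Hana Novak's interest in Harbor Industries Corp, giving 44% + 56% = 100%.
Chain via Quarry Foods Inc. → Granite Mining NL (R1): 57% × 45% × 31% = 7.9515% of Oakhollow Logistics SA.
Chain via Harbor Industries Corp. → Wildmere Pharma AG (R1): 100% × 37% × 54% = 19.98% of Oakhollow Logistics SA.
Aggregating (R3): 7.9515% + 19.98% = 27.9315%.

27.9315%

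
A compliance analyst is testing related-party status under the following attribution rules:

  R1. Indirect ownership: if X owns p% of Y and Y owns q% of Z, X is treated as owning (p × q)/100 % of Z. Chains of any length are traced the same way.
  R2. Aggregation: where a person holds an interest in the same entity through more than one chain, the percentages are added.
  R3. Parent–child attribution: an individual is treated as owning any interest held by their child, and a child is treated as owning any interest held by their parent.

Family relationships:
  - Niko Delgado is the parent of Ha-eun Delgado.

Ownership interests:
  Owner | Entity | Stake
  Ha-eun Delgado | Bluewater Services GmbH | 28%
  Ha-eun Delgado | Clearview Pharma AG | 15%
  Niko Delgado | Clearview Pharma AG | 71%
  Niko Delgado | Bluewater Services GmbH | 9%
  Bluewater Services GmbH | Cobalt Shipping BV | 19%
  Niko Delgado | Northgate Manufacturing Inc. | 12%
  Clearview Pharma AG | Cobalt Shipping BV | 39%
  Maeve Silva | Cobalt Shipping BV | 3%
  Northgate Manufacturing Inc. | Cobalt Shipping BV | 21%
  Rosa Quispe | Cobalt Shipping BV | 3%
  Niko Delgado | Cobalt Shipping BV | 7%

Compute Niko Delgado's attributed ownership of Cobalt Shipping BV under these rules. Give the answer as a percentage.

By parent–child attribution (R3), Niko Delgado is treated as also owning Ha-eun Delgado's interest in Clearview Pharma AG, giving 71% + 15% = 86%.
By parent–child attribution (R3), Niko Delgado is treated as also owning Ha-eun Delgado's interest in Bluewater Services GmbH, giving 9% + 28% = 37%.
Chain via Clearview Pharma AG (R1): 86% × 39% = 33.54% of Cobalt Shipping BV.
Chain via Bluewater Services GmbH (R1): 37% × 19% = 7.03% of Cobalt Shipping BV.
Chain via Northgate Manufacturing Inc. (R1): 12% × 21% = 2.52% of Cobalt Shipping BV.
Direct interest in Cobalt Shipping BV: 7%.
Aggregating (R2): 33.54% + 7.03% + 2.52% + 7% = 50.09%.

50.09%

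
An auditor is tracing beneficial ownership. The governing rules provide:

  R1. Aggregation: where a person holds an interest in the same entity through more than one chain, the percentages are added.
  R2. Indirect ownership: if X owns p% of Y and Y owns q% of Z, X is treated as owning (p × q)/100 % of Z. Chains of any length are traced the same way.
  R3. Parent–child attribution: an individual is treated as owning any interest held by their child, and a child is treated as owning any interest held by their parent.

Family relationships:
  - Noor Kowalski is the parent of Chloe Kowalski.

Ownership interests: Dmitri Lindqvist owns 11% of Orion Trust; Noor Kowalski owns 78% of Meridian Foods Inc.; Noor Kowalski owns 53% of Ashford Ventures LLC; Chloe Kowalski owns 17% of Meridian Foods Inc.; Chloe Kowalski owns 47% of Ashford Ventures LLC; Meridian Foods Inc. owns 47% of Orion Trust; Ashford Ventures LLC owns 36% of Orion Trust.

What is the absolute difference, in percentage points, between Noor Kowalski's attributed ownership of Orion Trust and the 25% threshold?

55.65

By parent–child attribution (R3), Noor Kowalski is treated as also owning Chloe Kowalski's interest in Ashford Ventures LLC, giving 53% + 47% = 100%.
By parent–child attribution (R3), Noor Kowalski is treated as also owning Chloe Kowalski's interest in Meridian Foods Inc, giving 78% + 17% = 95%.
Chain via Ashford Ventures LLC (R2): 100% × 36% = 36% of Orion Trust.
Chain via Meridian Foods Inc. (R2): 95% × 47% = 44.65% of Orion Trust.
Aggregating (R1): 36% + 44.65% = 80.65%.
80.65% exceeds the 25% threshold by 55.65 percentage points.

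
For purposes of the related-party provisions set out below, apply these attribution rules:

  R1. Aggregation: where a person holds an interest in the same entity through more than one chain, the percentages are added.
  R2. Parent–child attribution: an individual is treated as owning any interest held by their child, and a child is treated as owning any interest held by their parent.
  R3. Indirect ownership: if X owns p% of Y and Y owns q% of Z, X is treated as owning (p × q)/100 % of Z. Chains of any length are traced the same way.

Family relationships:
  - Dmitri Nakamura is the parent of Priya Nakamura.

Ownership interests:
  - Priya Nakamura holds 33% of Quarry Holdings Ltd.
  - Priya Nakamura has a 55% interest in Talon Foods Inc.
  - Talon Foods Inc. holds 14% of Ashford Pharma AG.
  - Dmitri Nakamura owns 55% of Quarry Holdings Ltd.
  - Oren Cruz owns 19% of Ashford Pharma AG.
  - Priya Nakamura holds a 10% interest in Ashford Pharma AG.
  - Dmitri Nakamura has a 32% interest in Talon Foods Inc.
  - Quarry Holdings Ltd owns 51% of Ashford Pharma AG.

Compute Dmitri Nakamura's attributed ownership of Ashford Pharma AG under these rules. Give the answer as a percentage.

67.06%

By parent–child attribution (R2), Dmitri Nakamura is treated as also owning Priya Nakamura's interest in Quarry Holdings Ltd, giving 55% + 33% = 88%.
By parent–child attribution (R2), Dmitri Nakamura is treated as also owning Priya Nakamura's interest in Talon Foods Inc, giving 32% + 55% = 87%.
By parent–child attribution (R2), Dmitri Nakamura is treated as owning Priya Nakamura's 10% interest in Ashford Pharma AG.
Chain via Quarry Holdings Ltd (R3): 88% × 51% = 44.88% of Ashford Pharma AG.
Chain via Talon Foods Inc. (R3): 87% × 14% = 12.18% of Ashford Pharma AG.
Direct interest in Ashford Pharma AG: 10%.
Aggregating (R1): 44.88% + 12.18% + 10% = 67.06%.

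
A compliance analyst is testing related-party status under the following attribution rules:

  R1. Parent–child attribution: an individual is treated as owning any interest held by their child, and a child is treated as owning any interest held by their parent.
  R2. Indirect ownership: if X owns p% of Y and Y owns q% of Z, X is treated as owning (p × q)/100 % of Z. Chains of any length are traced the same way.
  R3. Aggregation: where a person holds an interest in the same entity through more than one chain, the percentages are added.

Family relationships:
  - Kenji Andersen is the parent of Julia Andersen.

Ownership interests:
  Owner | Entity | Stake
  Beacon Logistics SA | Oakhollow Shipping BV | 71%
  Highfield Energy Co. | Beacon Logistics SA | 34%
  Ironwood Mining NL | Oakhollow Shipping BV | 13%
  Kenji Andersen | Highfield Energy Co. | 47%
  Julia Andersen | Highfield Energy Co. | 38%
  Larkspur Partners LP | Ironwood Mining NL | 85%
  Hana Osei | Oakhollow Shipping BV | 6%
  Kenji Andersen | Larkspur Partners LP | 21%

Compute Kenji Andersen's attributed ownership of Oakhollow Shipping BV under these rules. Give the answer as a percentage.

22.8395%

By parent–child attribution (R1), Kenji Andersen is treated as also owning Julia Andersen's interest in Highfield Energy Co, giving 47% + 38% = 85%.
Chain via Larkspur Partners LP → Ironwood Mining NL (R2): 21% × 85% × 13% = 2.3205% of Oakhollow Shipping BV.
Chain via Highfield Energy Co. → Beacon Logistics SA (R2): 85% × 34% × 71% = 20.519% of Oakhollow Shipping BV.
Aggregating (R3): 2.3205% + 20.519% = 22.8395%.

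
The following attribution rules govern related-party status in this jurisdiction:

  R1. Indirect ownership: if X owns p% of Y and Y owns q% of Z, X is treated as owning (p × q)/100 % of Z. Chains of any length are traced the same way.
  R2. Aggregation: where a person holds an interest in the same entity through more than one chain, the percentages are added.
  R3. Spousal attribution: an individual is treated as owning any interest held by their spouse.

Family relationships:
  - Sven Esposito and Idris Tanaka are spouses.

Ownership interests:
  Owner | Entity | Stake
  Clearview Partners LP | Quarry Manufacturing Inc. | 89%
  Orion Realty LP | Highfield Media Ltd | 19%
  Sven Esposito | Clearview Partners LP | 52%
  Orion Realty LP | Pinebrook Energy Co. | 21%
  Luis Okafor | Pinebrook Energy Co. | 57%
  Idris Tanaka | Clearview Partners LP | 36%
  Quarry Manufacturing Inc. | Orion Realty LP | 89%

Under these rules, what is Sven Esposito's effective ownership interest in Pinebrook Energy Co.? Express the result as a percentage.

14.638008%

By spousal attribution (R3), Sven Esposito is treated as also owning Idris Tanaka's interest in Clearview Partners LP, giving 52% + 36% = 88%.
Chain via Clearview Partners LP → Quarry Manufacturing Inc. → Orion Realty LP (R1): 88% × 89% × 89% × 21% = 14.638008% of Pinebrook Energy Co.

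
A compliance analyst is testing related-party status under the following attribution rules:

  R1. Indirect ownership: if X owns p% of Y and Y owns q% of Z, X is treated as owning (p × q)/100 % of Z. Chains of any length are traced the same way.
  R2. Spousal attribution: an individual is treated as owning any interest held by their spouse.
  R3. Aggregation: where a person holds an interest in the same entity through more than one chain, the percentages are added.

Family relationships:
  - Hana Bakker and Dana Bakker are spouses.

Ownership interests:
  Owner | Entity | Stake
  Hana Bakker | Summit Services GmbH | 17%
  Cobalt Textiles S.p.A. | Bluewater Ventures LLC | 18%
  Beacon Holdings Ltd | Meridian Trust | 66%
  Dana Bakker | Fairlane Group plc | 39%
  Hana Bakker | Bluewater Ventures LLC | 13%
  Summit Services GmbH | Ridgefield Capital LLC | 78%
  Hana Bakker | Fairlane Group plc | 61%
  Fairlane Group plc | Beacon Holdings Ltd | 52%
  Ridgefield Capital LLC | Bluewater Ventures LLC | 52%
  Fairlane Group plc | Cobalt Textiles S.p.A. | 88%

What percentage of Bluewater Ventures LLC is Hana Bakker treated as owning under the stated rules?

35.7352%

By spousal attribution (R2), Hana Bakker is treated as also owning Dana Bakker's interest in Fairlane Group plc, giving 61% + 39% = 100%.
Chain via Fairlane Group plc → Cobalt Textiles S.p.A. (R1): 100% × 88% × 18% = 15.84% of Bluewater Ventures LLC.
Chain via Summit Services GmbH → Ridgefield Capital LLC (R1): 17% × 78% × 52% = 6.8952% of Bluewater Ventures LLC.
Direct interest in Bluewater Ventures LLC: 13%.
Aggregating (R3): 15.84% + 6.8952% + 13% = 35.7352%.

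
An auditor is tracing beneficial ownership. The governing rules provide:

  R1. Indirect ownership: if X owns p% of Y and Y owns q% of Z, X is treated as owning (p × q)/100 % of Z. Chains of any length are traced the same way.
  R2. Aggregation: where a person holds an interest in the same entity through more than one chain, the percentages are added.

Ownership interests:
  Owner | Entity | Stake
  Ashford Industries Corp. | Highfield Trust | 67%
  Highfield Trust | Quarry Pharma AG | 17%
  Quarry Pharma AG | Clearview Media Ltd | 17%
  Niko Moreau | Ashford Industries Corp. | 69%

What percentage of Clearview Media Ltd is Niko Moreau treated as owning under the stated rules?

1.336047%

Chain via Ashford Industries Corp. → Highfield Trust → Quarry Pharma AG (R1): 69% × 67% × 17% × 17% = 1.336047% of Clearview Media Ltd.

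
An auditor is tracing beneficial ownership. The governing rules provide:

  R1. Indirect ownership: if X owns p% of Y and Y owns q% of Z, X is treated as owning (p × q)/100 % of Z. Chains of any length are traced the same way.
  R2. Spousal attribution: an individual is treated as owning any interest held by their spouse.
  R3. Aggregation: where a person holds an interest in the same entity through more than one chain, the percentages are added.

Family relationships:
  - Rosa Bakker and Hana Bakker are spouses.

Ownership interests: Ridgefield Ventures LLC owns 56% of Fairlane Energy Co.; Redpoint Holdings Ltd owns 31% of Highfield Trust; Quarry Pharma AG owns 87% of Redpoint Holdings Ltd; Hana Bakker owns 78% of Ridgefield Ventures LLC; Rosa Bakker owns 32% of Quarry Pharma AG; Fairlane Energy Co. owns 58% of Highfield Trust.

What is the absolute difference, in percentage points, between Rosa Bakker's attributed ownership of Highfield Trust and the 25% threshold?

By spousal attribution (R2), Rosa Bakker is treated as owning Hana Bakker's 78% interest in Ridgefield Ventures LLC.
Chain via Quarry Pharma AG → Redpoint Holdings Ltd (R1): 32% × 87% × 31% = 8.6304% of Highfield Trust.
Chain via Ridgefield Ventures LLC → Fairlane Energy Co. (R1): 78% × 56% × 58% = 25.3344% of Highfield Trust.
Aggregating (R3): 8.6304% + 25.3344% = 33.9648%.
33.9648% exceeds the 25% threshold by 8.9648 percentage points.

8.9648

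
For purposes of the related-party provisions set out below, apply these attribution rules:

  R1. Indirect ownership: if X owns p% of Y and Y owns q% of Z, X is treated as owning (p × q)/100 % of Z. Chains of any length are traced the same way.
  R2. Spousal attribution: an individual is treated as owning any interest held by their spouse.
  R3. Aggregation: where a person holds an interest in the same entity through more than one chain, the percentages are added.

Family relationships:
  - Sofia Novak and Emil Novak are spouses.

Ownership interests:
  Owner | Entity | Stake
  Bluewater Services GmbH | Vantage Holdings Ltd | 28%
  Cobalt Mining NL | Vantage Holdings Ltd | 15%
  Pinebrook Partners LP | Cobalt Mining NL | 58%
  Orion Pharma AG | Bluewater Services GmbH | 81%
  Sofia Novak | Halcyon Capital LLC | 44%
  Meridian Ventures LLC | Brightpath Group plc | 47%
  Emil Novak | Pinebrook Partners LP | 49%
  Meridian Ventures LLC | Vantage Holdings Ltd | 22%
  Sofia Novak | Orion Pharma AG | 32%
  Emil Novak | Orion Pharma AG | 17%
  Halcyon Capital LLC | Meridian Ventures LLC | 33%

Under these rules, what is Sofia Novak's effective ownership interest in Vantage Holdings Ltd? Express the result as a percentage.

18.5706%

By spousal attribution (R2), Sofia Novak is treated as also owning Emil Novak's interest in Orion Pharma AG, giving 32% + 17% = 49%.
By spousal attribution (R2), Sofia Novak is treated as owning Emil Novak's 49% interest in Pinebrook Partners LP.
Chain via Halcyon Capital LLC → Meridian Ventures LLC (R1): 44% × 33% × 22% = 3.1944% of Vantage Holdings Ltd.
Chain via Orion Pharma AG → Bluewater Services GmbH (R1): 49% × 81% × 28% = 11.1132% of Vantage Holdings Ltd.
Chain via Pinebrook Partners LP → Cobalt Mining NL (R1): 49% × 58% × 15% = 4.263% of Vantage Holdings Ltd.
Aggregating (R3): 3.1944% + 11.1132% + 4.263% = 18.5706%.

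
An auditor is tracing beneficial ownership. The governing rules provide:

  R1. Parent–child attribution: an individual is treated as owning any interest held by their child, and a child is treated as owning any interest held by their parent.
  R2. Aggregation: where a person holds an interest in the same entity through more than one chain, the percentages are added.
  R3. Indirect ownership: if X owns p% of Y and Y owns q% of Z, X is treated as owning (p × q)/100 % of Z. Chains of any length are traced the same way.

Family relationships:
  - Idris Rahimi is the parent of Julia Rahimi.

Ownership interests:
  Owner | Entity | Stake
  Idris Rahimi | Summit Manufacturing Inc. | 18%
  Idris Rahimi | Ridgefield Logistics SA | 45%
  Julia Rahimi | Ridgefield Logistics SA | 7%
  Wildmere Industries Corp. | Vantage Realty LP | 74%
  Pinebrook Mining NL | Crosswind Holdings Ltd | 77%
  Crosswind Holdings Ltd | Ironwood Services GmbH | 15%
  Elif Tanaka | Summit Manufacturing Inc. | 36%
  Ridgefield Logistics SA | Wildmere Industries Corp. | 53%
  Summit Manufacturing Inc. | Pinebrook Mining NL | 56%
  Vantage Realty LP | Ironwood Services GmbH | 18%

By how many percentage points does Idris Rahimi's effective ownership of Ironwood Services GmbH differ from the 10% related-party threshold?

5.164768

By parent–child attribution (R1), Idris Rahimi is treated as also owning Julia Rahimi's interest in Ridgefield Logistics SA, giving 45% + 7% = 52%.
Chain via Summit Manufacturing Inc. → Pinebrook Mining NL → Crosswind Holdings Ltd (R3): 18% × 56% × 77% × 15% = 1.16424% of Ironwood Services GmbH.
Chain via Ridgefield Logistics SA → Wildmere Industries Corp. → Vantage Realty LP (R3): 52% × 53% × 74% × 18% = 3.670992% of Ironwood Services GmbH.
Aggregating (R2): 1.16424% + 3.670992% = 4.835232%.
4.835232% falls short of the 10% threshold by 5.164768 percentage points.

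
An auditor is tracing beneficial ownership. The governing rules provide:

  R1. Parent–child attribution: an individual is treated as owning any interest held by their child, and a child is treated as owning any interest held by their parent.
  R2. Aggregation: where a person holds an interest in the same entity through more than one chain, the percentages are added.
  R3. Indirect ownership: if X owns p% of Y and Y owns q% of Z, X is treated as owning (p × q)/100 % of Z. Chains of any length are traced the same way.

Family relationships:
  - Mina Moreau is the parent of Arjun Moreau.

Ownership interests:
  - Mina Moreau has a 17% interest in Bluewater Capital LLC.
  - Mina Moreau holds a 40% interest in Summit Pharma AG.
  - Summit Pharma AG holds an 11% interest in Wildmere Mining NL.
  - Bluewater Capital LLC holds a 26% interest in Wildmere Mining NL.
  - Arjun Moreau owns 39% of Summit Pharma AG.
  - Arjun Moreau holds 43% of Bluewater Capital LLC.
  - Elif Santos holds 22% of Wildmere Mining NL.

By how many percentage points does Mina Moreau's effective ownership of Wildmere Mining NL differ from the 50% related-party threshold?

25.71

By parent–child attribution (R1), Mina Moreau is treated as also owning Arjun Moreau's interest in Bluewater Capital LLC, giving 17% + 43% = 60%.
By parent–child attribution (R1), Mina Moreau is treated as also owning Arjun Moreau's interest in Summit Pharma AG, giving 40% + 39% = 79%.
Chain via Bluewater Capital LLC (R3): 60% × 26% = 15.6% of Wildmere Mining NL.
Chain via Summit Pharma AG (R3): 79% × 11% = 8.69% of Wildmere Mining NL.
Aggregating (R2): 15.6% + 8.69% = 24.29%.
24.29% falls short of the 50% threshold by 25.71 percentage points.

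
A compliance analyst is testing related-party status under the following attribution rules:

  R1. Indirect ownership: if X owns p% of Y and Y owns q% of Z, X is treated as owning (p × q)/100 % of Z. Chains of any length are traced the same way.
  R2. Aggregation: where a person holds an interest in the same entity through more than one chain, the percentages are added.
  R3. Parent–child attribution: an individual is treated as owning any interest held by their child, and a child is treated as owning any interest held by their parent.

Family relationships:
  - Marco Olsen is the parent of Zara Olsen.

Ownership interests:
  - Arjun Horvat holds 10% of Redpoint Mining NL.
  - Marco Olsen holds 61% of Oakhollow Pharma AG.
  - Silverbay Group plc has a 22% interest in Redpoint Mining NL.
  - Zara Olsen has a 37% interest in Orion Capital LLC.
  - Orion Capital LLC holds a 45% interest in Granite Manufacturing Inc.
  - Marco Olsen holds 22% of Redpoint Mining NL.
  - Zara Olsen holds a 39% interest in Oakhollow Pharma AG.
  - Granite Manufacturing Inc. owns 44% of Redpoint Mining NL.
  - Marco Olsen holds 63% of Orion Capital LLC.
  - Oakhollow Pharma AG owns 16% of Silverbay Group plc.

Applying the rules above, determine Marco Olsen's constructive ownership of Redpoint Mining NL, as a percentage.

45.32%

By parent–child attribution (R3), Marco Olsen is treated as also owning Zara Olsen's interest in Oakhollow Pharma AG, giving 61% + 39% = 100%.
By parent–child attribution (R3), Marco Olsen is treated as also owning Zara Olsen's interest in Orion Capital LLC, giving 63% + 37% = 100%.
Chain via Oakhollow Pharma AG → Silverbay Group plc (R1): 100% × 16% × 22% = 3.52% of Redpoint Mining NL.
Chain via Orion Capital LLC → Granite Manufacturing Inc. (R1): 100% × 45% × 44% = 19.8% of Redpoint Mining NL.
Direct interest in Redpoint Mining NL: 22%.
Aggregating (R2): 3.52% + 19.8% + 22% = 45.32%.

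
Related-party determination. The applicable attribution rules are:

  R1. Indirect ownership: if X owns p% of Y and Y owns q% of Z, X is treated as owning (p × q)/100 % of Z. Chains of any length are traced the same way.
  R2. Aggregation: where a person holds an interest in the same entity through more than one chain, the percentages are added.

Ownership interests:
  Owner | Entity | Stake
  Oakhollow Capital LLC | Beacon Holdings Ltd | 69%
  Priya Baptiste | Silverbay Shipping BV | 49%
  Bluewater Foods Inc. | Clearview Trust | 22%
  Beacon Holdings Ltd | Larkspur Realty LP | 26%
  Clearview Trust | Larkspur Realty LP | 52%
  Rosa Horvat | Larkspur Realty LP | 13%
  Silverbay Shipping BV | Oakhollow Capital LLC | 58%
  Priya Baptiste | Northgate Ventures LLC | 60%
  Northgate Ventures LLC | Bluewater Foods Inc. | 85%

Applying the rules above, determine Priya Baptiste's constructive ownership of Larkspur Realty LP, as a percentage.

Chain via Northgate Ventures LLC → Bluewater Foods Inc. → Clearview Trust (R1): 60% × 85% × 22% × 52% = 5.8344% of Larkspur Realty LP.
Chain via Silverbay Shipping BV → Oakhollow Capital LLC → Beacon Holdings Ltd (R1): 49% × 58% × 69% × 26% = 5.098548% of Larkspur Realty LP.
Aggregating (R2): 5.8344% + 5.098548% = 10.932948%.

10.932948%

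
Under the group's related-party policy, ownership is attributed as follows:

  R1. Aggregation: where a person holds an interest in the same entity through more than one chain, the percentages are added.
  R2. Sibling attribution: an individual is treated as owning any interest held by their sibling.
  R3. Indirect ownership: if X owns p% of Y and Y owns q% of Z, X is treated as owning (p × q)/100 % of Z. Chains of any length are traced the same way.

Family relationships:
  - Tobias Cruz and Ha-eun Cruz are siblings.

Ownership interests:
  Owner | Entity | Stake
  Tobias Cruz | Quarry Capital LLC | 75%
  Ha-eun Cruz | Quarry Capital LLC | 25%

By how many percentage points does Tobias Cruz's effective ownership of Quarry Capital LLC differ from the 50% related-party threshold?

50

By sibling attribution (R2), Tobias Cruz is treated as also owning Ha-eun Cruz's interest in Quarry Capital LLC, giving 75% + 25% = 100%.
Direct interest in Quarry Capital LLC: 100%.
100% exceeds the 50% threshold by 50 percentage points.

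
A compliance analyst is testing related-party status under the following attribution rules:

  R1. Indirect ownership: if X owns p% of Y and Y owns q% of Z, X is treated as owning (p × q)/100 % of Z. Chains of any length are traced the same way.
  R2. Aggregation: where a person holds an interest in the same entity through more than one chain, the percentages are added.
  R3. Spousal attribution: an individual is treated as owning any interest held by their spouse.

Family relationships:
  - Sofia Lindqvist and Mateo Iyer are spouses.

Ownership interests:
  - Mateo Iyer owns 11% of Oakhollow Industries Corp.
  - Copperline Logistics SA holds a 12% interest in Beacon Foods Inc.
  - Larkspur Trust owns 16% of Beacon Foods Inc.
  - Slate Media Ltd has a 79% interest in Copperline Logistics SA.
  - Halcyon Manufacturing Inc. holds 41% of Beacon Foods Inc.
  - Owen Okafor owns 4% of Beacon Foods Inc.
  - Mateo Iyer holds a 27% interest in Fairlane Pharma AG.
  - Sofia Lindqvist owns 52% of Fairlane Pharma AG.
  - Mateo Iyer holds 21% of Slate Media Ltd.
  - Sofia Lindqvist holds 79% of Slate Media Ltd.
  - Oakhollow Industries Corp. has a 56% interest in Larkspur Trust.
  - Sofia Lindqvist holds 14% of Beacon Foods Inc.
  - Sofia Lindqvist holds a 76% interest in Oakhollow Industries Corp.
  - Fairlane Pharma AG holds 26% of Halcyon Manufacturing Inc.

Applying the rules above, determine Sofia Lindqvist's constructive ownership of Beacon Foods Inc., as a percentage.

By spousal attribution (R3), Sofia Lindqvist is treated as also owning Mateo Iyer's interest in Slate Media Ltd, giving 79% + 21% = 100%.
By spousal attribution (R3), Sofia Lindqvist is treated as also owning Mateo Iyer's interest in Fairlane Pharma AG, giving 52% + 27% = 79%.
By spousal attribution (R3), Sofia Lindqvist is treated as also owning Mateo Iyer's interest in Oakhollow Industries Corp, giving 76% + 11% = 87%.
Chain via Slate Media Ltd → Copperline Logistics SA (R1): 100% × 79% × 12% = 9.48% of Beacon Foods Inc.
Chain via Fairlane Pharma AG → Halcyon Manufacturing Inc. (R1): 79% × 26% × 41% = 8.4214% of Beacon Foods Inc.
Chain via Oakhollow Industries Corp. → Larkspur Trust (R1): 87% × 56% × 16% = 7.7952% of Beacon Foods Inc.
Direct interest in Beacon Foods Inc: 14%.
Aggregating (R2): 9.48% + 8.4214% + 7.7952% + 14% = 39.6966%.

39.6966%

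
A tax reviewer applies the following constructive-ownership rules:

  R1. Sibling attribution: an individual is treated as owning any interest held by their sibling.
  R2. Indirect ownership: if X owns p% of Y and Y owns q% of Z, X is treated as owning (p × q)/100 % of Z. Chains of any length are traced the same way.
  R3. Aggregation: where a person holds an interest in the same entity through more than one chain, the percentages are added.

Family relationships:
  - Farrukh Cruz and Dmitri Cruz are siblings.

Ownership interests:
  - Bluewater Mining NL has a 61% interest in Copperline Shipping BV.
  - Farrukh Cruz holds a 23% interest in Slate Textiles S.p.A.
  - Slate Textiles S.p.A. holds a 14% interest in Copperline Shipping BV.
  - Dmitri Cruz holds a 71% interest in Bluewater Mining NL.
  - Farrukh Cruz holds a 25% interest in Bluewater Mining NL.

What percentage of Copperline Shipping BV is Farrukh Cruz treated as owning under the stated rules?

By sibling attribution (R1), Farrukh Cruz is treated as also owning Dmitri Cruz's interest in Bluewater Mining NL, giving 25% + 71% = 96%.
Chain via Slate Textiles S.p.A. (R2): 23% × 14% = 3.22% of Copperline Shipping BV.
Chain via Bluewater Mining NL (R2): 96% × 61% = 58.56% of Copperline Shipping BV.
Aggregating (R3): 3.22% + 58.56% = 61.78%.

61.78%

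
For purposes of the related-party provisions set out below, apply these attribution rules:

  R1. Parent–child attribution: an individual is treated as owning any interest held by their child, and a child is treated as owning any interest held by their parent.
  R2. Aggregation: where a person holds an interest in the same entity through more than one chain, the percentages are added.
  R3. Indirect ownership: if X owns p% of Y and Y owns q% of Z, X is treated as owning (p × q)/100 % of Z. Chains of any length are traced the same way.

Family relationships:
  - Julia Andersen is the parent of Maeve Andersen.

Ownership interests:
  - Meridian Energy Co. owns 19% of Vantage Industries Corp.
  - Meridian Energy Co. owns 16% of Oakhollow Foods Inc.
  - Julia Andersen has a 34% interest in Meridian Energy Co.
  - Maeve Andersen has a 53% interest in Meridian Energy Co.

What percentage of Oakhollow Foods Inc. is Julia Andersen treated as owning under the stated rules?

13.92%

By parent–child attribution (R1), Julia Andersen is treated as also owning Maeve Andersen's interest in Meridian Energy Co, giving 34% + 53% = 87%.
Chain via Meridian Energy Co. (R3): 87% × 16% = 13.92% of Oakhollow Foods Inc.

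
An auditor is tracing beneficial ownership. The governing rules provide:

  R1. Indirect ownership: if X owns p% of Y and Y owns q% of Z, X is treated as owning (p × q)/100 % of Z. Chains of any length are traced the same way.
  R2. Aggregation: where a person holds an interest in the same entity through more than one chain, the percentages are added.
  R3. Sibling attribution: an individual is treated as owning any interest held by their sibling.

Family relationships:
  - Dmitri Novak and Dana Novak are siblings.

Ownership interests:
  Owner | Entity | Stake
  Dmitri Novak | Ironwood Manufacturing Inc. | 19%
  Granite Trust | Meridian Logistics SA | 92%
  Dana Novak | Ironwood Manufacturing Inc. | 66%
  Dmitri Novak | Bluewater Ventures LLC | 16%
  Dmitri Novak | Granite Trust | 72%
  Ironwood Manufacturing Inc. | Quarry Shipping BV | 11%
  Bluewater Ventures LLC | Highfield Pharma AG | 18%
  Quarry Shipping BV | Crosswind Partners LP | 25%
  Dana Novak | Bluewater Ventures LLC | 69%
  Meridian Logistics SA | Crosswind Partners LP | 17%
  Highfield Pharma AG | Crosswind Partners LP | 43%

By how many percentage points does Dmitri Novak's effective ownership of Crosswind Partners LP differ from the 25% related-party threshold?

By sibling attribution (R3), Dmitri Novak is treated as also owning Dana Novak's interest in Ironwood Manufacturing Inc, giving 19% + 66% = 85%.
By sibling attribution (R3), Dmitri Novak is treated as also owning Dana Novak's interest in Bluewater Ventures LLC, giving 16% + 69% = 85%.
Chain via Granite Trust → Meridian Logistics SA (R1): 72% × 92% × 17% = 11.2608% of Crosswind Partners LP.
Chain via Ironwood Manufacturing Inc. → Quarry Shipping BV (R1): 85% × 11% × 25% = 2.3375% of Crosswind Partners LP.
Chain via Bluewater Ventures LLC → Highfield Pharma AG (R1): 85% × 18% × 43% = 6.579% of Crosswind Partners LP.
Aggregating (R2): 11.2608% + 2.3375% + 6.579% = 20.1773%.
20.1773% falls short of the 25% threshold by 4.8227 percentage points.

4.8227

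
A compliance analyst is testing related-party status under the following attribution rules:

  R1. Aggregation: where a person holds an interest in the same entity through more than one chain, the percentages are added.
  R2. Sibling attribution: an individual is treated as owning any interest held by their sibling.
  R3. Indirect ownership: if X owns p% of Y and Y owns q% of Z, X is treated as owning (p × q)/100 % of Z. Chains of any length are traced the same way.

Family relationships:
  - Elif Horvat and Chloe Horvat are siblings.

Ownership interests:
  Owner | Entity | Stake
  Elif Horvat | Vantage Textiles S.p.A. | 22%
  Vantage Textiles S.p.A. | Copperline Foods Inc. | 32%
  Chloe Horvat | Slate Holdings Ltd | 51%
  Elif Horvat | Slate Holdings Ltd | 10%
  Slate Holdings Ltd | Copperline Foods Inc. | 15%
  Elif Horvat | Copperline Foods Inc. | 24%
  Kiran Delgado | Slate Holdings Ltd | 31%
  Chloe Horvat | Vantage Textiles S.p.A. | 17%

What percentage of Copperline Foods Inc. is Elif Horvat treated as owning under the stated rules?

45.63%

By sibling attribution (R2), Elif Horvat is treated as also owning Chloe Horvat's interest in Vantage Textiles S.p.A, giving 22% + 17% = 39%.
By sibling attribution (R2), Elif Horvat is treated as also owning Chloe Horvat's interest in Slate Holdings Ltd, giving 10% + 51% = 61%.
Chain via Vantage Textiles S.p.A. (R3): 39% × 32% = 12.48% of Copperline Foods Inc.
Chain via Slate Holdings Ltd (R3): 61% × 15% = 9.15% of Copperline Foods Inc.
Direct interest in Copperline Foods Inc: 24%.
Aggregating (R1): 12.48% + 9.15% + 24% = 45.63%.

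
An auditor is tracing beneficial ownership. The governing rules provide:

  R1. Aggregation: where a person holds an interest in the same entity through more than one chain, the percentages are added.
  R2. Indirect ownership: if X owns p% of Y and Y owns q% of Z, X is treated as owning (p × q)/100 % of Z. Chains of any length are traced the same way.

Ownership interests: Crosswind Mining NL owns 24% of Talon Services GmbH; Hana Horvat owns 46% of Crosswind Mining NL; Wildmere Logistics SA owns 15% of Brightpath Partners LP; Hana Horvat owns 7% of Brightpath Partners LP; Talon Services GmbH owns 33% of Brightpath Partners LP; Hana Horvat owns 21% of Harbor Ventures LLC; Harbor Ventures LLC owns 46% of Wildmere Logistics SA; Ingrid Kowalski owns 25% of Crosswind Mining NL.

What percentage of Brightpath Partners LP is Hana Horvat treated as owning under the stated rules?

12.0922%

Chain via Crosswind Mining NL → Talon Services GmbH (R2): 46% × 24% × 33% = 3.6432% of Brightpath Partners LP.
Chain via Harbor Ventures LLC → Wildmere Logistics SA (R2): 21% × 46% × 15% = 1.449% of Brightpath Partners LP.
Direct interest in Brightpath Partners LP: 7%.
Aggregating (R1): 3.6432% + 1.449% + 7% = 12.0922%.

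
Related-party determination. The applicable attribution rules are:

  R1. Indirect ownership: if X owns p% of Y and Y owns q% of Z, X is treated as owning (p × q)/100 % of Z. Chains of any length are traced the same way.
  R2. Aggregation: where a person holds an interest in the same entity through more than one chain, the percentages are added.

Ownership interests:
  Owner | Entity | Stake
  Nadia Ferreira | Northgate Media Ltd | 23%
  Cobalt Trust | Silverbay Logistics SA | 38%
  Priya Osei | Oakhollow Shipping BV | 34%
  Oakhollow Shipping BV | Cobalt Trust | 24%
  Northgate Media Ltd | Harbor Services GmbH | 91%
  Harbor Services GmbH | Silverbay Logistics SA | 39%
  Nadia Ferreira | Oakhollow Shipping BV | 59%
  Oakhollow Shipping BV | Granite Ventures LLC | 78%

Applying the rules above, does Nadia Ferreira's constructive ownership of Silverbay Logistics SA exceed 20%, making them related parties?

Chain via Northgate Media Ltd → Harbor Services GmbH (R1): 23% × 91% × 39% = 8.1627% of Silverbay Logistics SA.
Chain via Oakhollow Shipping BV → Cobalt Trust (R1): 59% × 24% × 38% = 5.3808% of Silverbay Logistics SA.
Aggregating (R2): 8.1627% + 5.3808% = 13.5435%.
13.5435% does not exceed the 20% threshold, so Nadia is not a related party to Silverbay Logistics SA.

No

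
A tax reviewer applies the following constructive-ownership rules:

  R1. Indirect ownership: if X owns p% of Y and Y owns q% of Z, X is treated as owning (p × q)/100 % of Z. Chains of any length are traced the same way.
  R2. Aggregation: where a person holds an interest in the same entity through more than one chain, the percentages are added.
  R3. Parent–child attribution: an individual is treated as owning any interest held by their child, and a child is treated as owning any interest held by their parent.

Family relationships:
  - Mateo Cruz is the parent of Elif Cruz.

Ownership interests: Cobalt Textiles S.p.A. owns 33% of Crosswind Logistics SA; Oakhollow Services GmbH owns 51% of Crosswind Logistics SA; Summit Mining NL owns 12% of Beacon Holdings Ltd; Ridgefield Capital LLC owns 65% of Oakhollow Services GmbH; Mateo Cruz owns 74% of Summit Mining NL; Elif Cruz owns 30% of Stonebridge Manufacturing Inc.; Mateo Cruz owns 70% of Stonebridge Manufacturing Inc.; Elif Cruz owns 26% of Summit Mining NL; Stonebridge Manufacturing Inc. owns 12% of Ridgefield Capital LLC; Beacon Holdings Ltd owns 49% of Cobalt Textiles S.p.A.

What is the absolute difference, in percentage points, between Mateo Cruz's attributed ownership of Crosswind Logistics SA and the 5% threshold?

0.9184

By parent–child attribution (R3), Mateo Cruz is treated as also owning Elif Cruz's interest in Summit Mining NL, giving 74% + 26% = 100%.
By parent–child attribution (R3), Mateo Cruz is treated as also owning Elif Cruz's interest in Stonebridge Manufacturing Inc, giving 70% + 30% = 100%.
Chain via Summit Mining NL → Beacon Holdings Ltd → Cobalt Textiles S.p.A. (R1): 100% × 12% × 49% × 33% = 1.9404% of Crosswind Logistics SA.
Chain via Stonebridge Manufacturing Inc. → Ridgefield Capital LLC → Oakhollow Services GmbH (R1): 100% × 12% × 65% × 51% = 3.978% of Crosswind Logistics SA.
Aggregating (R2): 1.9404% + 3.978% = 5.9184%.
5.9184% exceeds the 5% threshold by 0.9184 percentage points.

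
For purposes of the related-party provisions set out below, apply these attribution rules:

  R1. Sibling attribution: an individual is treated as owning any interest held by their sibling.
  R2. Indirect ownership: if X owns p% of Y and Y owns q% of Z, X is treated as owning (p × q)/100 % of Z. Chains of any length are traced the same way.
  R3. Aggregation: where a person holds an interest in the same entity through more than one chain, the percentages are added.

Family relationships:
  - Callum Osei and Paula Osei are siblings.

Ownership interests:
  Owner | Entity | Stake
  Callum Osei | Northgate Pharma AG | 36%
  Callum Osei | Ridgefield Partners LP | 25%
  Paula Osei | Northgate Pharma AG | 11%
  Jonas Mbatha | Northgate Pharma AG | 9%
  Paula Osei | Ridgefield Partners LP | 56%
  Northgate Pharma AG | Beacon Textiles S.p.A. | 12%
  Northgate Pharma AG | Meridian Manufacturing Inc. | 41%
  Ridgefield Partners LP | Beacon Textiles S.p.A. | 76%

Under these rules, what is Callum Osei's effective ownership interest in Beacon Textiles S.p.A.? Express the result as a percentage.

By sibling attribution (R1), Callum Osei is treated as also owning Paula Osei's interest in Ridgefield Partners LP, giving 25% + 56% = 81%.
By sibling attribution (R1), Callum Osei is treated as also owning Paula Osei's interest in Northgate Pharma AG, giving 36% + 11% = 47%.
Chain via Ridgefield Partners LP (R2): 81% × 76% = 61.56% of Beacon Textiles S.p.A.
Chain via Northgate Pharma AG (R2): 47% × 12% = 5.64% of Beacon Textiles S.p.A.
Aggregating (R3): 61.56% + 5.64% = 67.2%.

67.2%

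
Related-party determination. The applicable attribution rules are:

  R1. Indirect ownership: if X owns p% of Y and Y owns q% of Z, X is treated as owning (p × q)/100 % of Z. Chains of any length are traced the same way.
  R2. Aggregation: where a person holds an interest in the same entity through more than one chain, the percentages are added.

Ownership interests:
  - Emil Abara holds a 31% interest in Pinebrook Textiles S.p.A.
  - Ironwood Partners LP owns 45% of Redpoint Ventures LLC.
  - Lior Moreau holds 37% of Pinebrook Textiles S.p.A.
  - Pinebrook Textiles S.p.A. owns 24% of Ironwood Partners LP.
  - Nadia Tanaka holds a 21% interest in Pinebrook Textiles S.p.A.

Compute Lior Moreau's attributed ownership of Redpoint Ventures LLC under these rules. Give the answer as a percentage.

Chain via Pinebrook Textiles S.p.A. → Ironwood Partners LP (R1): 37% × 24% × 45% = 3.996% of Redpoint Ventures LLC.

3.996%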